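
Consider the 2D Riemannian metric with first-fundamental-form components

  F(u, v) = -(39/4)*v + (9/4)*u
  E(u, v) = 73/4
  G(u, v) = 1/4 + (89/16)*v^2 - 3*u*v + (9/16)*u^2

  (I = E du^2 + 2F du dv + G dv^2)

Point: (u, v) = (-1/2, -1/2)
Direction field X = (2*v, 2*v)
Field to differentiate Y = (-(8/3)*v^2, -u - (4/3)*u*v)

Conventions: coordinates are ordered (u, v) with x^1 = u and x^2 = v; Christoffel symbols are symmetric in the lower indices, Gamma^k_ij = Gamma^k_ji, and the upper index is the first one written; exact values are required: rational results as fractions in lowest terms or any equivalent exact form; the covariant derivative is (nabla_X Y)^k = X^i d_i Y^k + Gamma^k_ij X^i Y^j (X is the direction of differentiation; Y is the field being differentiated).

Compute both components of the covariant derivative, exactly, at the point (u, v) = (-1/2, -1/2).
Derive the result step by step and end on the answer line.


E = 73/4, F = 15/4, G = 33/32 at the point
E_u = 0, E_v = 0, F_u = 9/4, F_v = -39/4, G_u = 15/16, G_v = -65/16
EG - F^2 = 609/128;  g^inv = (128/609) * [[33/32, -15/4], [-15/4, 73/4]]
first-kind symbols [ij,l] = (1/2)(d_i g_jl + d_j g_il - d_l g_ij): [uu,u] = E_u/2 = 0, [uu,v] = F_u - E_v/2 = 9/4, [uv,u] = E_v/2 = 0, [uv,v] = G_u/2 = 15/32, [vv,u] = F_v - G_u/2 = -327/32, [vv,v] = G_v/2 = -65/32
Gamma^u_ij = (G*[ij,u] - F*[ij,v])/(EG - F^2), Gamma^v_ij = (E*[ij,v] - F*[ij,u])/(EG - F^2)
Gamma_uuu = -360/203, Gamma_uuv = -75/203, Gamma_uvv = -997/1624, Gamma_vuu = 1752/203, Gamma_vuv = 365/203, Gamma_vvv = 160/609
X = (-1, -1), Y = (-2/3, 1/6) at the point

Answer: (nabla_X Y)^u = -12769/3248, (nabla_X Y)^v = 22931/3654


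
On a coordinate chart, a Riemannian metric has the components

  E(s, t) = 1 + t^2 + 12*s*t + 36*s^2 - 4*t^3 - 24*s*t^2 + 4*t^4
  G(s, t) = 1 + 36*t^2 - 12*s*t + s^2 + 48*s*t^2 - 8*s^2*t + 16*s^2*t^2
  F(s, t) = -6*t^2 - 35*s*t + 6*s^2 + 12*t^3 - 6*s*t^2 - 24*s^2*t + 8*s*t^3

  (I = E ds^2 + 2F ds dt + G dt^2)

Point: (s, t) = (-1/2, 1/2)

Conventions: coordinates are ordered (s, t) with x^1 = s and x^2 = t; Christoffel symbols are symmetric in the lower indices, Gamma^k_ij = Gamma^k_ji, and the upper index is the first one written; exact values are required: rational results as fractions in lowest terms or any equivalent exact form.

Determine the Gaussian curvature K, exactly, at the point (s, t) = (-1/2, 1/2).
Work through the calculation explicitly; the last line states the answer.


E = 10, F = 15/2, G = 29/4, EG - F^2 = 65/4 at the point
E_s = -36, E_t = 6, F_s = -12, F_t = 29/2, G_s = 5, G_t = 20
E_tt = 26, F_st = -11, G_ss = 2
Using the Brioschi determinant formula for K from the metric derivatives:
M1 = [[-E_tt/2 + F_st - G_ss/2, E_s/2, F_s - E_t/2], [F_t - G_s/2, E, F], [G_t/2, F, G]] = [[-25, -18, -15], [12, 10, 15/2], [10, 15/2, 29/4]]; det M1 = -161/4
M2 = [[0, E_t/2, G_s/2], [E_t/2, E, F], [G_s/2, F, G]] = [[0, 3, 5/2], [3, 10, 15/2], [5/2, 15/2, 29/4]]; det M2 = -61/4
det M1 - det M2 = -25; K = -25 / (65/4)^2 = -16/169

Answer: K = -16/169


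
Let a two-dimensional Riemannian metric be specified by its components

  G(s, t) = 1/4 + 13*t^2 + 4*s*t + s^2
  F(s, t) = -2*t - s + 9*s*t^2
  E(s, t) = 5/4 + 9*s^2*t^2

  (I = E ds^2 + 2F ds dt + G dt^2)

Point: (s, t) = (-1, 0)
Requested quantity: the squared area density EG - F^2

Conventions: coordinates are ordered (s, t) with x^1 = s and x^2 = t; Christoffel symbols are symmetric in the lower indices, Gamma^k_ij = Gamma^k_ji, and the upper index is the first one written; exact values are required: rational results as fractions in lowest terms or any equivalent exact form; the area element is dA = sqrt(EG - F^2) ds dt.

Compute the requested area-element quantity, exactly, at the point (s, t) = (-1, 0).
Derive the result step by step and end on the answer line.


E = 5/4, F = 1, G = 5/4; EG - F^2 = 9/16

Answer: EG - F^2 = 9/16


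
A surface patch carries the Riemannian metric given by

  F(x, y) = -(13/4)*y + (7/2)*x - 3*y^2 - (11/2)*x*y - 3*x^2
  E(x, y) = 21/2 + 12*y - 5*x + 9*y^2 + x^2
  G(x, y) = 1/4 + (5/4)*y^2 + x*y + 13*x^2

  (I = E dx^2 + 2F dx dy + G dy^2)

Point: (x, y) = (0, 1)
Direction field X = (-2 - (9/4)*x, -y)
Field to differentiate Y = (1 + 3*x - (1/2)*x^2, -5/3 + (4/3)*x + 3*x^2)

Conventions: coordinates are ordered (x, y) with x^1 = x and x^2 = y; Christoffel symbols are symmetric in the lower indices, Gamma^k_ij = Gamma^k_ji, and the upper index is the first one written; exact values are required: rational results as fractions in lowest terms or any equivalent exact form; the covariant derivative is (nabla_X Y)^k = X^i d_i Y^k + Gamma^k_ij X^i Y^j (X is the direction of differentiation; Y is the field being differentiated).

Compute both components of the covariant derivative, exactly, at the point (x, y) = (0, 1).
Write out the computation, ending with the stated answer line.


E = 63/2, F = -25/4, G = 3/2 at the point
E_x = -5, E_y = 30, F_x = -2, F_y = -37/4, G_x = 1, G_y = 5/2
EG - F^2 = 131/16;  g^inv = (16/131) * [[3/2, 25/4], [25/4, 63/2]]
first-kind symbols [ij,l] = (1/2)(d_i g_jl + d_j g_il - d_l g_ij): [xx,x] = E_x/2 = -5/2, [xx,y] = F_x - E_y/2 = -17, [xy,x] = E_y/2 = 15, [xy,y] = G_x/2 = 1/2, [yy,x] = F_y - G_x/2 = -39/4, [yy,y] = G_y/2 = 5/4
Gamma^x_ij = (G*[ij,x] - F*[ij,y])/(EG - F^2), Gamma^y_ij = (E*[ij,y] - F*[ij,x])/(EG - F^2)
Gamma_xxx = -1760/131, Gamma_xxy = 410/131, Gamma_xyy = -109/131, Gamma_yxx = -8818/131, Gamma_yxy = 1752/131, Gamma_yyy = -345/131
X = (-2, -1), Y = (1, -5/3) at the point

Answer: (nabla_X Y)^x = 3509/131, (nabla_X Y)^y = 62399/393


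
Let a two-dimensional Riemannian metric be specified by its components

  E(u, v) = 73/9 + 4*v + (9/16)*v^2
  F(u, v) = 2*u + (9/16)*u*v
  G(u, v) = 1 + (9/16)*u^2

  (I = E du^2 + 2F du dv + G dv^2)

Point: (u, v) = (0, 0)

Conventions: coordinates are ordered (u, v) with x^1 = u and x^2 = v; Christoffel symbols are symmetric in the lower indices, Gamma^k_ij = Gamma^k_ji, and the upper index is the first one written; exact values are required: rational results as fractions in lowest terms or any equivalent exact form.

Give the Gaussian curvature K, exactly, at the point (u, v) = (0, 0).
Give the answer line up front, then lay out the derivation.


Answer: K = -729/85264

E = 73/9, F = 0, G = 1, EG - F^2 = 73/9 at the point
E_u = 0, E_v = 4, F_u = 2, F_v = 0, G_u = 0, G_v = 0
E_vv = 9/8, F_uv = 9/16, G_uu = 9/8
Apply the Brioschi formula K = (det M1 - det M2)/(EG - F^2)^2 over the derivative matrices of E, F, G.
M1 = [[-E_vv/2 + F_uv - G_uu/2, E_u/2, F_u - E_v/2], [F_v - G_u/2, E, F], [G_v/2, F, G]] = [[-9/16, 0, 0], [0, 73/9, 0], [0, 0, 1]]; det M1 = -73/16
M2 = [[0, E_v/2, G_u/2], [E_v/2, E, F], [G_u/2, F, G]] = [[0, 2, 0], [2, 73/9, 0], [0, 0, 1]]; det M2 = -4
det M1 - det M2 = -9/16; K = -9/16 / (73/9)^2 = -729/85264


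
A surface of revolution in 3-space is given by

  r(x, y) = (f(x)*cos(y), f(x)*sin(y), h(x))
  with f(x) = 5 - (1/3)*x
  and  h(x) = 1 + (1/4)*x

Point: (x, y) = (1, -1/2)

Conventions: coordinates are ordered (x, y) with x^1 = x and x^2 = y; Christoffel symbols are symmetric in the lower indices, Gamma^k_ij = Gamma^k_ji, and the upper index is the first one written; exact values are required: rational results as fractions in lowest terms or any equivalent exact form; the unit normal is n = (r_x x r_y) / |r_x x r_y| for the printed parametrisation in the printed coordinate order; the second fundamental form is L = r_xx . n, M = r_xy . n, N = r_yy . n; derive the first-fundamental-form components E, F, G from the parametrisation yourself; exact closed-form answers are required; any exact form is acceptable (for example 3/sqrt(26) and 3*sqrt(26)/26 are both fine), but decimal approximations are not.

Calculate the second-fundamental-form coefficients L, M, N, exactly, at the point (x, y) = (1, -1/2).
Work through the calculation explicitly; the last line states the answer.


f = 14/3, f' = -1/3, f'' = 0, h' = 1/4, h'' = 0
E = 25/144, F = 0, G = 196/9; answer radicand W^2 = 25/144
unnormalised second-form numerators: l = 0, m = 0, n = 7/6; L = l/sqrt(25/144), and similarly M = m/sqrt(W^2), N = n/sqrt(W^2)

Answer: L = 0, M = 0, N = 14/5


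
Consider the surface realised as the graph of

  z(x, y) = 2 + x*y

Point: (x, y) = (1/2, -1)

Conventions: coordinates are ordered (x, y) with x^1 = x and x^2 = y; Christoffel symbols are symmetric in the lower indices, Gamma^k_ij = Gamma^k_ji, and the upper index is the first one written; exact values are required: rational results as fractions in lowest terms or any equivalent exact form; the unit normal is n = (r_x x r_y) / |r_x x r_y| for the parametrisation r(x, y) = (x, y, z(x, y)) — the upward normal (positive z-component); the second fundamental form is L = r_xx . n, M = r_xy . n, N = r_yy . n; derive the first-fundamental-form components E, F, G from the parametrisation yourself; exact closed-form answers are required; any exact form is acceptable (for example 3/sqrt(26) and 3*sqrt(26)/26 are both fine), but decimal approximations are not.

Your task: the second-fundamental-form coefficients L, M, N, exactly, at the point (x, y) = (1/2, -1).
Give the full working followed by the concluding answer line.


z_x = -1, z_y = 1/2, z_xx = 0, z_xy = 1, z_yy = 0
E = 2, F = -1/2, G = 5/4; answer radicand W^2 = 9/4
unnormalised second-form numerators: l = 0, m = 1, n = 0; L = l/sqrt(9/4), and similarly M = m/sqrt(W^2), N = n/sqrt(W^2)

Answer: L = 0, M = 2/3, N = 0


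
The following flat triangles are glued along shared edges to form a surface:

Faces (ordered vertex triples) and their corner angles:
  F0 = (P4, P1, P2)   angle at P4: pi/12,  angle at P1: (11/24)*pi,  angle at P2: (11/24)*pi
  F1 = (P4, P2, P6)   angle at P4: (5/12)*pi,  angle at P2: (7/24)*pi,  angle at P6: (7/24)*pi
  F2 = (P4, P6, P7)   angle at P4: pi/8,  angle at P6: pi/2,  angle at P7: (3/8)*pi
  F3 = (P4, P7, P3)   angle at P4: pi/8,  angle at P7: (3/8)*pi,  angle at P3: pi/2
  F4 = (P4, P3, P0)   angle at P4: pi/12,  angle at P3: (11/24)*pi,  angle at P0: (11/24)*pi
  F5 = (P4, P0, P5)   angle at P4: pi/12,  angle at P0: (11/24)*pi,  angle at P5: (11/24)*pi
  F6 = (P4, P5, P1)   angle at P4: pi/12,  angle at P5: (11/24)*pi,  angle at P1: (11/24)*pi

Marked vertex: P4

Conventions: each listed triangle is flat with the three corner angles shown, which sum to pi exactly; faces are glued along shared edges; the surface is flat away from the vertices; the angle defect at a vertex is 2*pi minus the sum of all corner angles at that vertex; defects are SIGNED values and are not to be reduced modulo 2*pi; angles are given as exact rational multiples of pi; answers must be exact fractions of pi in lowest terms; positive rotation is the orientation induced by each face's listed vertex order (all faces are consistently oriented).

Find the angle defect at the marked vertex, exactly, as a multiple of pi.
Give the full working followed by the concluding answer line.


Sum of corner angles at P4: pi
defect = 2*pi - pi

Answer: defect(P4) = pi


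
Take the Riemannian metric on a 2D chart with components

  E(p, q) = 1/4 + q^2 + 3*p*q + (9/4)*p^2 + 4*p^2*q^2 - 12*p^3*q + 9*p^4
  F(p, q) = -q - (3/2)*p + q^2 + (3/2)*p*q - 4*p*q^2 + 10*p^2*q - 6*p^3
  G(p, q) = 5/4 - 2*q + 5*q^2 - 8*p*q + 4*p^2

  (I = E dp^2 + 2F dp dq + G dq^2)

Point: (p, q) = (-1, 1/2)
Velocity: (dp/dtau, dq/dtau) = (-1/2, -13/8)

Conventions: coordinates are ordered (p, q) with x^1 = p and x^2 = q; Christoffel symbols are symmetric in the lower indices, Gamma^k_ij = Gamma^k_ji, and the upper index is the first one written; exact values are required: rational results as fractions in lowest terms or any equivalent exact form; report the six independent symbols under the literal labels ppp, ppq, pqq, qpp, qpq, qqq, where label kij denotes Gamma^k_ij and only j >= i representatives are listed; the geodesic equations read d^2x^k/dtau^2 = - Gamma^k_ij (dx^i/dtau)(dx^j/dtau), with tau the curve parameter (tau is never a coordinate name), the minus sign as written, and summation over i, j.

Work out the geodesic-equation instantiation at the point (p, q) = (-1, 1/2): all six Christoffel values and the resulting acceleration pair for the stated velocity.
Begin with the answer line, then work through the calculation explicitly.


Answer: Gamma_ppp = 1433/61, Gamma_ppq = 1132/61, Gamma_pqq = 856/61, Gamma_qpp = -4243/122, Gamma_qpq = -1528/61, Gamma_qqq = -1091/61; accelerations (d^2p/dtau^2, d^2q/dtau^2) = (-35665/488, 377235/3904)

E = 69/4, F = 25/2, G = 19/2 at the point
E_p = -59, E_q = 14, F_p = -119/4, F_q = 25/2, G_p = -12, G_q = 11
EG - F^2 = 61/8;  g^inv = (8/61) * [[19/2, -25/2], [-25/2, 69/4]]
first-kind symbols [ij,l] = (1/2)(d_i g_jl + d_j g_il - d_l g_ij): [pp,p] = E_p/2 = -59/2, [pp,q] = F_p - E_q/2 = -147/4, [pq,p] = E_q/2 = 7, [pq,q] = G_p/2 = -6, [qq,p] = F_q - G_p/2 = 37/2, [qq,q] = G_q/2 = 11/2
Gamma^p_ij = (G*[ij,p] - F*[ij,q])/(EG - F^2), Gamma^q_ij = (E*[ij,q] - F*[ij,p])/(EG - F^2)
Gamma_ppp = 1433/61, Gamma_ppq = 1132/61, Gamma_pqq = 856/61, Gamma_qpp = -4243/122, Gamma_qpq = -1528/61, Gamma_qqq = -1091/61
d^2p/dtau^2 = -(Gamma_ppp*(-1/2)^2 + 2*Gamma_ppq*(-1/2)*(-13/8) + Gamma_pqq*(-13/8)^2) = -35665/488
d^2q/dtau^2 = -(Gamma_qpp*(-1/2)^2 + 2*Gamma_qpq*(-1/2)*(-13/8) + Gamma_qqq*(-13/8)^2) = 377235/3904


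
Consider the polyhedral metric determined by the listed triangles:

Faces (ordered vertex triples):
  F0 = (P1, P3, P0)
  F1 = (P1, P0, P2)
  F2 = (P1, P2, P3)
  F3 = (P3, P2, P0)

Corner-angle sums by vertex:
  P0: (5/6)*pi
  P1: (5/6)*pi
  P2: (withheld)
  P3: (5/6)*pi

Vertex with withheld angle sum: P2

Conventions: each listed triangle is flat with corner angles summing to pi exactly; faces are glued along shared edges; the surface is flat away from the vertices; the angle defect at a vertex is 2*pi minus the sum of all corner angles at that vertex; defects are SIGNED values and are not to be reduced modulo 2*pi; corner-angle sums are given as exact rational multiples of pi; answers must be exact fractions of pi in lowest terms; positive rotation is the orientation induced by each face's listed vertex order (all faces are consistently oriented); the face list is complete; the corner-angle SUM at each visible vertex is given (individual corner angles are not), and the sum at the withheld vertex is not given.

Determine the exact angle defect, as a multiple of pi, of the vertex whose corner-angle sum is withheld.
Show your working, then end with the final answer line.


V = 4, E = 6, F = 4; chi = V - E + F = 2
Gauss-Bonnet: total defect = 2*pi*chi = 4*pi; visible defects sum to (7/2)*pi

Answer: defect(P2) = pi/2


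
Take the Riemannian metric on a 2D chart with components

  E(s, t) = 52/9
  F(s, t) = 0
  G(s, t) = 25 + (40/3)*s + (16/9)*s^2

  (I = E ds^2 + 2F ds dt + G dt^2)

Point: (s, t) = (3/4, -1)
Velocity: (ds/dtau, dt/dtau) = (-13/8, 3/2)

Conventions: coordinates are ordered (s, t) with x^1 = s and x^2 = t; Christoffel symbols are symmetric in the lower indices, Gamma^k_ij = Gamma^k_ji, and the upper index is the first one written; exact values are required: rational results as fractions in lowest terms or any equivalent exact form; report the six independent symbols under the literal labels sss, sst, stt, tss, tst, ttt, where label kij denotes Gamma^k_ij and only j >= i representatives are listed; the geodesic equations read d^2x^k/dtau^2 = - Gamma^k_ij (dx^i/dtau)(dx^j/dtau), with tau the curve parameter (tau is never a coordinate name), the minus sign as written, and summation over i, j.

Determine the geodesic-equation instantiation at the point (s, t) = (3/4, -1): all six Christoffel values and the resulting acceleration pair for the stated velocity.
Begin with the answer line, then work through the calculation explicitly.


Answer: Gamma_sss = 0, Gamma_sst = 0, Gamma_stt = -18/13, Gamma_tss = 0, Gamma_tst = 2/9, Gamma_ttt = 0; accelerations (d^2s/dtau^2, d^2t/dtau^2) = (81/26, 13/12)

E = 52/9, F = 0, G = 36 at the point
E_s = 0, E_t = 0, F_s = 0, F_t = 0, G_s = 16, G_t = 0
EG - F^2 = 208;  g^inv = (1/208) * [[36, 0], [0, 52/9]]
first-kind symbols [ij,l] = (1/2)(d_i g_jl + d_j g_il - d_l g_ij): [ss,s] = E_s/2 = 0, [ss,t] = F_s - E_t/2 = 0, [st,s] = E_t/2 = 0, [st,t] = G_s/2 = 8, [tt,s] = F_t - G_s/2 = -8, [tt,t] = G_t/2 = 0
Gamma^s_ij = (G*[ij,s] - F*[ij,t])/(EG - F^2), Gamma^t_ij = (E*[ij,t] - F*[ij,s])/(EG - F^2)
Gamma_sss = 0, Gamma_sst = 0, Gamma_stt = -18/13, Gamma_tss = 0, Gamma_tst = 2/9, Gamma_ttt = 0
d^2s/dtau^2 = -(Gamma_sss*(-13/8)^2 + 2*Gamma_sst*(-13/8)*(3/2) + Gamma_stt*(3/2)^2) = 81/26
d^2t/dtau^2 = -(Gamma_tss*(-13/8)^2 + 2*Gamma_tst*(-13/8)*(3/2) + Gamma_ttt*(3/2)^2) = 13/12


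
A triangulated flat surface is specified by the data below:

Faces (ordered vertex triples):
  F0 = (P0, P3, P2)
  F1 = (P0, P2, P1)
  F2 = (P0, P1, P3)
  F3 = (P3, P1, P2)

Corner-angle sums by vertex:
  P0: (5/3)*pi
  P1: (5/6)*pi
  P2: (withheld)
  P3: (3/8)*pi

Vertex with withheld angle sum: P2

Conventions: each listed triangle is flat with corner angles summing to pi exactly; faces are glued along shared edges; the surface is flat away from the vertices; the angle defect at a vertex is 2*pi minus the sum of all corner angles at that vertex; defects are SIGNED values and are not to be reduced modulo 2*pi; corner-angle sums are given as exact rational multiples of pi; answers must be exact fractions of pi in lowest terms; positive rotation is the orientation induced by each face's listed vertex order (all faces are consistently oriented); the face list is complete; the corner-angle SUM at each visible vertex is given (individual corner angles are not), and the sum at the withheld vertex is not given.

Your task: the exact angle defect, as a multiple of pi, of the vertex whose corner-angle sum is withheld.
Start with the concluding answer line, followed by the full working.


Answer: defect(P2) = (7/8)*pi

V = 4, E = 6, F = 4; chi = V - E + F = 2
Gauss-Bonnet: total defect = 2*pi*chi = 4*pi; visible defects sum to (25/8)*pi


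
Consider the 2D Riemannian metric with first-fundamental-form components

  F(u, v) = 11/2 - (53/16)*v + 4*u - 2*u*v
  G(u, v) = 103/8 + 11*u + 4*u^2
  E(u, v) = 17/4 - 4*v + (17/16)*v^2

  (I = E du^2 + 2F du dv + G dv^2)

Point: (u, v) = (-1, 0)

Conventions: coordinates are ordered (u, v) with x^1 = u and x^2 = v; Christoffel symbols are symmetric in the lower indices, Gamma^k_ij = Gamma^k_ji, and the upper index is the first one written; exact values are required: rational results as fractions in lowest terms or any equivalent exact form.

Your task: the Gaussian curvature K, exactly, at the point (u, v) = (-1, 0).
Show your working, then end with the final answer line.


E = 17/4, F = 3/2, G = 47/8, EG - F^2 = 727/32 at the point
E_u = 0, E_v = -4, F_u = 4, F_v = -21/16, G_u = 3, G_v = 0
E_vv = 17/8, F_uv = -2, G_uu = 8
Apply the Brioschi formula K = (det M1 - det M2)/(EG - F^2)^2 over the derivative matrices of E, F, G.
M1 = [[-E_vv/2 + F_uv - G_uu/2, E_u/2, F_u - E_v/2], [F_v - G_u/2, E, F], [G_v/2, F, G]] = [[-113/16, 0, 6], [-45/16, 17/4, 3/2], [0, 3/2, 47/8]]; det M1 = -95111/512
M2 = [[0, E_v/2, G_u/2], [E_v/2, E, F], [G_u/2, F, G]] = [[0, -2, 3/2], [-2, 17/4, 3/2], [3/2, 3/2, 47/8]]; det M2 = -673/16
det M1 - det M2 = -73575/512; K = -73575/512 / (727/32)^2 = -147150/528529

Answer: K = -147150/528529


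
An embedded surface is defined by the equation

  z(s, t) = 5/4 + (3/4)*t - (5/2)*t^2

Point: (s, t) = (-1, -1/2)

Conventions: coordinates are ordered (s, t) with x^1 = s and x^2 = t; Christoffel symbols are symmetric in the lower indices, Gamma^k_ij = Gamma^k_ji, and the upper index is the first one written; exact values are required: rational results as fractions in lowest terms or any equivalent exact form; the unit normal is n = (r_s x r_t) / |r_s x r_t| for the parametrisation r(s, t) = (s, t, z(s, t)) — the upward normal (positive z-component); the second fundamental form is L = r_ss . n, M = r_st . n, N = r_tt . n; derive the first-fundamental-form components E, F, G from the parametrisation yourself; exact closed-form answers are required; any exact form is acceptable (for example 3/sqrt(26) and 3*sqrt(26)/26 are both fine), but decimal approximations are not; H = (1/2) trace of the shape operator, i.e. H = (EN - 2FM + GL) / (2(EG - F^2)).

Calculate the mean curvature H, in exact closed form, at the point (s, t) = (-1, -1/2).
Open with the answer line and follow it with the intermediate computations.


Answer: H = -32*sqrt(185)/6845

z_s = 0, z_t = 13/4, z_ss = 0, z_st = 0, z_tt = -5
E = 1, F = 0, G = 185/16; answer radicand W^2 = 185/16
unnormalised second-form numerators: l = 0, m = 0, n = -5; L = l/sqrt(185/16), and similarly M = m/sqrt(W^2), N = n/sqrt(W^2)
H = (E*n - 2*F*m + G*l) / (2*(EG - F^2)*sqrt(W^2)); E*n - 2*F*m + G*l = -5, EG - F^2 = 185/16, so H = (-8/37)/sqrt(185/16)


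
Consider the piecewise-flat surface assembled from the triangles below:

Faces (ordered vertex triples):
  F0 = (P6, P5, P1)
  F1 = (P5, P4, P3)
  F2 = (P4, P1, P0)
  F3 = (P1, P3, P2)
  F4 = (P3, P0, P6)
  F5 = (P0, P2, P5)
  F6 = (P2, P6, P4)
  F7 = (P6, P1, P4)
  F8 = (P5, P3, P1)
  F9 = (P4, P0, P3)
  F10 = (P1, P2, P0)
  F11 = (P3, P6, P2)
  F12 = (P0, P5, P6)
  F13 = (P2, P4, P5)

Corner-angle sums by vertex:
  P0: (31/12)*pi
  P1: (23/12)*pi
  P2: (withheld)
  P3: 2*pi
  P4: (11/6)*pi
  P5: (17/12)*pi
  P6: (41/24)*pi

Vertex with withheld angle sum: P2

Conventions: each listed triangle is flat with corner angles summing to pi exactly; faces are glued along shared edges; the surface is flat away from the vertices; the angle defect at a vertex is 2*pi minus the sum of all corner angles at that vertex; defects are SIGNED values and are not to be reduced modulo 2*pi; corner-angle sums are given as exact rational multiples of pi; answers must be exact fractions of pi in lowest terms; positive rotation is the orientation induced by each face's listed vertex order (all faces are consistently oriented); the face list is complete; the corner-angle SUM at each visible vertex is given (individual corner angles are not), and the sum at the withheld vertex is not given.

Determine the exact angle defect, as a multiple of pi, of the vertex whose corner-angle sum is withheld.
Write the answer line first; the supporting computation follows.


Answer: defect(P2) = (-13/24)*pi

V = 7, E = 21, F = 14; chi = V - E + F = 0
Gauss-Bonnet: total defect = 2*pi*chi = 0; visible defects sum to (13/24)*pi


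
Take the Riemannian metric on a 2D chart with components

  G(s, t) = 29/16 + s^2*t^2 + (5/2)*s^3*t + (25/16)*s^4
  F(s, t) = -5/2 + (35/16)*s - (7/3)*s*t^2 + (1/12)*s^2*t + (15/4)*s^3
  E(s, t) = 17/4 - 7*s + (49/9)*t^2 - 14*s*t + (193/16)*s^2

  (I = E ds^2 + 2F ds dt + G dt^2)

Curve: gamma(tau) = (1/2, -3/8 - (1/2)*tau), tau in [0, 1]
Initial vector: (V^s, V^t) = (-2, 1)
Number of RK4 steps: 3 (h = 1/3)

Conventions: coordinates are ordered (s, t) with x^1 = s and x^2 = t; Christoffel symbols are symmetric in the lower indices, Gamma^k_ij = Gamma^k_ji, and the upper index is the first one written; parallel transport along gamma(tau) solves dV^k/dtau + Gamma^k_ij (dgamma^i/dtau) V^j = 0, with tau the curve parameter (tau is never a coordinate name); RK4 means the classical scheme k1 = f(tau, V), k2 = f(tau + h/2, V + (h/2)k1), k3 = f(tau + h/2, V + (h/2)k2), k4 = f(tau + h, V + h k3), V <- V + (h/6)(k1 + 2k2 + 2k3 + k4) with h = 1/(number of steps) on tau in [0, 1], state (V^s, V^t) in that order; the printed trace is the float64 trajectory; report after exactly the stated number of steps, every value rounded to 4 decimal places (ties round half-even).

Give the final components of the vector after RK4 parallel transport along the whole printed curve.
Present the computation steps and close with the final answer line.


gamma'(tau) = (0, -1/2); f(tau, V)^k = -Gamma^k_ij(gamma(tau)) gamma'^i(tau) V^j; h = 1/3; intermediate values shown to 6 dp
curve data and Christoffel symbols at the stage parameters:
  tau = 0.000000: gamma = (0.500000, -0.375000), gamma' = (0.000000, -0.500000); Gamma_sss = 1.748446, Gamma_sst = -0.844557, Gamma_stt = 0.127160, Gamma_tss = 6.630824, Gamma_tst = -0.452680, Gamma_ttt = 0.111354
  tau = 0.166667: gamma = (0.500000, -0.458333), gamma' = (0.000000, -0.500000); Gamma_sss = 1.717117, Gamma_sst = -0.811298, Gamma_stt = 0.143338, Gamma_tss = 6.877945, Gamma_tst = -0.495316, Gamma_ttt = 0.116818
  tau = 0.333333: gamma = (0.500000, -0.541667), gamma' = (0.000000, -0.500000); Gamma_sss = 1.693953, Gamma_sst = -0.780493, Gamma_stt = 0.154207, Gamma_tss = 7.113942, Gamma_tst = -0.539164, Gamma_ttt = 0.121223
  tau = 0.500000: gamma = (0.500000, -0.625000), gamma' = (0.000000, -0.500000); Gamma_sss = 1.677537, Gamma_sst = -0.752239, Gamma_stt = 0.161194, Gamma_tss = 7.336978, Gamma_tst = -0.583634, Gamma_ttt = 0.125064
  tau = 0.666667: gamma = (0.500000, -0.708333), gamma' = (0.000000, -0.500000); Gamma_sss = 1.666572, Gamma_sst = -0.726485, Gamma_stt = 0.165332, Gamma_tss = 7.545480, Gamma_tst = -0.628156, Gamma_ttt = 0.128640
  tau = 0.833333: gamma = (0.500000, -0.791667), gamma' = (0.000000, -0.500000); Gamma_sss = 1.659894, Gamma_sst = -0.703090, Gamma_stt = 0.167373, Gamma_tss = 7.738108, Gamma_tst = -0.672200, Gamma_ttt = 0.132121
  tau = 1.000000: gamma = (0.500000, -0.875000), gamma' = (0.000000, -0.500000); Gamma_sss = 1.656472, Gamma_sst = -0.681869, Gamma_stt = 0.167870, Gamma_tss = 7.913715, Gamma_tst = -0.715280, Gamma_ttt = 0.135595
step 0: V^s = -2.0000, V^t = 1.0000
step 1: k1 = (0.908137, 0.508357), k2 = (0.827642, 0.521189), k3 = (0.833237, 0.524637), k4 = (0.762691, 0.535500); V <- V + (h/6)(k1 + 2k2 + 2k3 + k4): V^s = -1.7226, V^t = 1.1742
step 2: k1 = (0.762786, 0.535561), k2 = (0.701931, 0.544602), k3 = (0.705867, 0.547656), k4 = (0.652424, 0.554409); V <- V + (h/6)(k1 + 2k2 + 2k3 + k4): V^s = -1.4876, V^t = 1.3561
step 3: k1 = (0.652460, 0.554444), k2 = (0.605947, 0.559120), k3 = (0.608738, 0.561777), k4 = (0.567533, 0.564088); V <- V + (h/6)(k1 + 2k2 + 2k3 + k4): V^s = -1.2848, V^t = 1.5428

Answer: V^s = -1.2848, V^t = 1.5428


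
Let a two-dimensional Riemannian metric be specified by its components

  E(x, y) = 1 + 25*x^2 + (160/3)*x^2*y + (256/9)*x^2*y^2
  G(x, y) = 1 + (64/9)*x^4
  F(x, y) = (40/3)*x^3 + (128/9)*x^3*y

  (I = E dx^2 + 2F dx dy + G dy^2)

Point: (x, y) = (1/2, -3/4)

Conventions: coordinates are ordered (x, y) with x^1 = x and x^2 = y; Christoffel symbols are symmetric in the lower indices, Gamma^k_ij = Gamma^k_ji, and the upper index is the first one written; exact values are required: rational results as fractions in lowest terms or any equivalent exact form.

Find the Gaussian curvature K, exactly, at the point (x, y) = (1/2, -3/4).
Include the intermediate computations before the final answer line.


E = 5/4, F = 1/3, G = 13/9, EG - F^2 = 61/36 at the point
E_x = 1, E_y = 8/3, F_x = 2, F_y = 16/9, G_x = 32/9, G_y = 0
E_yy = 128/9, F_xy = 32/3, G_xx = 64/3
Compute both Brioschi determinants and normalise by (EG - F^2)^2.
M1 = [[-E_yy/2 + F_xy - G_xx/2, E_x/2, F_x - E_y/2], [F_y - G_x/2, E, F], [G_y/2, F, G]] = [[-64/9, 1/2, 2/3], [0, 5/4, 1/3], [0, 1/3, 13/9]]; det M1 = -976/81
M2 = [[0, E_y/2, G_x/2], [E_y/2, E, F], [G_x/2, F, G]] = [[0, 4/3, 16/9], [4/3, 5/4, 1/3], [16/9, 1/3, 13/9]]; det M2 = -400/81
det M1 - det M2 = -64/9; K = -64/9 / (61/36)^2 = -9216/3721

Answer: K = -9216/3721


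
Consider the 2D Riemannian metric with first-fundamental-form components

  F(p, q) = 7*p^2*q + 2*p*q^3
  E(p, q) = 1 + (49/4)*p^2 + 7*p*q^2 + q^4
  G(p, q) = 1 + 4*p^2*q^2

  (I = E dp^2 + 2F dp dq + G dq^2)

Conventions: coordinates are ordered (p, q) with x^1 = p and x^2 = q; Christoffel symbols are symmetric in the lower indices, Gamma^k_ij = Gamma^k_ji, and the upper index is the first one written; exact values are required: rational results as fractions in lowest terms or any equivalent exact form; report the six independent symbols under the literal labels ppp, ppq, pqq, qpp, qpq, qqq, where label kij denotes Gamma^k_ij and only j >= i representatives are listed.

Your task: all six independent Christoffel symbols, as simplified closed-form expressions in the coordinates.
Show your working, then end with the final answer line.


E = 1 + (49/4)*p^2 + 7*p*q^2 + q^4; F = 7*p^2*q + 2*p*q^3; G = 1 + 4*p^2*q^2
Gamma^k_ij = (1/2) g^{kl} (d_i g_jl + d_j g_il - d_l g_ij), with g^inv = (1/(EG-F^2)) [[G, -F], [-F, E]]
first partials: E_p = (49/2)*p + 7*q^2, E_q = 14*p*q + 4*q^3, F_p = 14*p*q + 2*q^3, F_q = 7*p^2 + 6*p*q^2, G_p = 8*p*q^2, G_q = 8*p^2*q
D = EG - F^2 = 1 + (49/4)*p^2 + 7*p*q^2 + q^4 + 4*p^2*q^2
expanded: Gamma^p_pp = (G E_p - 2F F_p + F E_q)/(2D), Gamma^p_pq = (G E_q - F G_p)/(2D), Gamma^p_qq = (2G F_q - G G_p - F G_q)/(2D), Gamma^q_pp = (2E F_p - E E_q - F E_p)/(2D), Gamma^q_pq = (E G_p - F E_q)/(2D), Gamma^q_qq = (E G_q - 2F F_q + F G_p)/(2D); substitute and cancel common factors

Answer: Gamma_ppp = (49*p + 14*q^2)/(16*p^2*q^2 + 49*p^2 + 28*p*q^2 + 4*q^4 + 4), Gamma_ppq = (28*p*q + 8*q^3)/(16*p^2*q^2 + 49*p^2 + 28*p*q^2 + 4*q^4 + 4), Gamma_pqq = (28*p^2 + 8*p*q^2)/(16*p^2*q^2 + 49*p^2 + 28*p*q^2 + 4*q^4 + 4), Gamma_qpp = 28*p*q/(16*p^2*q^2 + 49*p^2 + 28*p*q^2 + 4*q^4 + 4), Gamma_qpq = 16*p*q^2/(16*p^2*q^2 + 49*p^2 + 28*p*q^2 + 4*q^4 + 4), Gamma_qqq = 16*p^2*q/(16*p^2*q^2 + 49*p^2 + 28*p*q^2 + 4*q^4 + 4)


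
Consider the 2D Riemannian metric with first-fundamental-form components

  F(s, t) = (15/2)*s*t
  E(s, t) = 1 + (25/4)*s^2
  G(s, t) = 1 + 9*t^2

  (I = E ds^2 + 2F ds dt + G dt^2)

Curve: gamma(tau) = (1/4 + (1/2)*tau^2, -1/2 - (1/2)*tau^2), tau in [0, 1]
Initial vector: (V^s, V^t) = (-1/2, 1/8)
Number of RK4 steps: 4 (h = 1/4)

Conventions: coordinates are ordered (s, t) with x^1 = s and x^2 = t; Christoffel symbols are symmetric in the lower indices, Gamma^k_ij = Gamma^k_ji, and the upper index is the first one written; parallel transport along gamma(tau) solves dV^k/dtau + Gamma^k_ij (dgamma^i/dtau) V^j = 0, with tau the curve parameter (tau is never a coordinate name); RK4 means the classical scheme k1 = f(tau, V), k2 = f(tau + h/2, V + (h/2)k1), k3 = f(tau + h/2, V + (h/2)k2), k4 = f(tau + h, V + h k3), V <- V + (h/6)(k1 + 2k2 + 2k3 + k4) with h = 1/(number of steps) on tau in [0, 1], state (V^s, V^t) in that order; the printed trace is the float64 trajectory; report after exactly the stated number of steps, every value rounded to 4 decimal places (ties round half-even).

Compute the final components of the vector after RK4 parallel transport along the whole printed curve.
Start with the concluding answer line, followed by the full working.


Answer: V^s = -0.4051, V^t = -0.0565

gamma'(tau) = (tau, -tau); f(tau, V)^k = -Gamma^k_ij(gamma(tau)) gamma'^i(tau) V^j; h = 1/4; intermediate values shown to 6 dp
curve data and Christoffel symbols at the stage parameters:
  tau = 0.000000: gamma = (0.250000, -0.500000), gamma' = (0.000000, 0.000000); Gamma_sss = 0.429185, Gamma_sst = 0.000000, Gamma_stt = 0.515021, Gamma_tss = -1.030043, Gamma_tst = 0.000000, Gamma_ttt = -1.236052
  tau = 0.125000: gamma = (0.257812, -0.507812), gamma' = (0.125000, -0.125000); Gamma_sss = 0.431265, Gamma_sst = 0.000000, Gamma_stt = 0.517518, Gamma_tss = -1.019354, Gamma_tst = 0.000000, Gamma_ttt = -1.223225
  tau = 0.250000: gamma = (0.281250, -0.531250), gamma' = (0.250000, -0.250000); Gamma_sss = 0.435703, Gamma_sst = 0.000000, Gamma_stt = 0.522844, Gamma_tss = -0.987595, Gamma_tst = 0.000000, Gamma_ttt = -1.185113
  tau = 0.375000: gamma = (0.320312, -0.570312), gamma' = (0.375000, -0.375000); Gamma_sss = 0.438202, Gamma_sst = 0.000000, Gamma_stt = 0.525843, Gamma_tss = -0.936257, Gamma_tst = 0.000000, Gamma_ttt = -1.123508
  tau = 0.500000: gamma = (0.375000, -0.625000), gamma' = (0.500000, -0.500000); Gamma_sss = 0.434468, Gamma_sst = 0.000000, Gamma_stt = 0.521361, Gamma_tss = -0.868936, Gamma_tst = 0.000000, Gamma_ttt = -1.042723
  tau = 0.625000: gamma = (0.445312, -0.695312), gamma' = (0.625000, -0.625000); Gamma_sss = 0.422303, Gamma_sst = 0.000000, Gamma_stt = 0.506764, Gamma_tss = -0.791263, Gamma_tst = 0.000000, Gamma_ttt = -0.949516
  tau = 0.750000: gamma = (0.531250, -0.781250), gamma' = (0.750000, -0.750000); Gamma_sss = 0.402117, Gamma_sst = 0.000000, Gamma_stt = 0.482540, Gamma_tss = -0.709618, Gamma_tst = 0.000000, Gamma_ttt = -0.851542
  tau = 0.875000: gamma = (0.632812, -0.882812), gamma' = (0.875000, -0.875000); Gamma_sss = 0.376064, Gamma_sst = 0.000000, Gamma_stt = 0.451276, Gamma_tss = -0.629558, Gamma_tst = 0.000000, Gamma_ttt = -0.755470
  tau = 1.000000: gamma = (0.750000, -1.000000), gamma' = (1.000000, -1.000000); Gamma_sss = 0.346821, Gamma_sst = 0.000000, Gamma_stt = 0.416185, Gamma_tss = -0.554913, Gamma_tst = 0.000000, Gamma_ttt = -0.665896
step 0: V^s = -0.5000, V^t = 0.1250
step 1: k1 = (0.000000, 0.000000), k2 = (0.035040, -0.082822), k3 = (0.034134, -0.080681), k4 = (0.067236, -0.152401); V <- V + (h/6)(k1 + 2k2 + 2k3 + k4): V^s = -0.4914, V^t = 0.1050
step 2: k1 = (0.067258, -0.152451), k2 = (0.096326, -0.205809), k3 = (0.094414, -0.201723), k4 = (0.115860, -0.231720); V <- V + (h/6)(k1 + 2k2 + 2k3 + k4): V^s = -0.4679, V^t = 0.0551
step 3: k1 = (0.115998, -0.231996), k2 = (0.127926, -0.239692), k3 = (0.127227, -0.238384), k4 = (0.129880, -0.229200); V <- V + (h/6)(k1 + 2k2 + 2k3 + k4): V^s = -0.4364, V^t = -0.0040
step 4: k1 = (0.130166, -0.229704), k2 = (0.125329, -0.209810), k3 = (0.126510, -0.211787), k4 = (0.116684, -0.186694); V <- V + (h/6)(k1 + 2k2 + 2k3 + k4): V^s = -0.4051, V^t = -0.0565


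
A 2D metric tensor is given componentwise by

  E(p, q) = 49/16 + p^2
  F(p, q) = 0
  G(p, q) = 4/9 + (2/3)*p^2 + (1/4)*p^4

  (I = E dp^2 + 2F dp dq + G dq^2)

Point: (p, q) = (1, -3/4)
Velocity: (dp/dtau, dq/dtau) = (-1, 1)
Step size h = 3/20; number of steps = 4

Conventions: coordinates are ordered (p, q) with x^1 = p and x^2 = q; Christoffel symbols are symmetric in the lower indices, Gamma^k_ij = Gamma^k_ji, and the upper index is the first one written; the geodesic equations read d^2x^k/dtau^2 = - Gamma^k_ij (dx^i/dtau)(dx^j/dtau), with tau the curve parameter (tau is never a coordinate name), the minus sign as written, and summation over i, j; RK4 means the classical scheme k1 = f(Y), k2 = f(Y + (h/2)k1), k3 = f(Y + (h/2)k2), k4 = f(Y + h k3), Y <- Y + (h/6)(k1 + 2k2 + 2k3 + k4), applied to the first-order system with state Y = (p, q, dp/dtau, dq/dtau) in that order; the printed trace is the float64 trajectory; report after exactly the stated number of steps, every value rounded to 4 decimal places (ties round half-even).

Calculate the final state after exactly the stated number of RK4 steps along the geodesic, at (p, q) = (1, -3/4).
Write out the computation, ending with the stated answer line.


f(Y) = (dp/dtau, dq/dtau, -Gamma^p_ij Y'^i Y'^j, -Gamma^q_ij Y'^i Y'^j) with the Gammas evaluated at the stage position; h = 0.150000; intermediate values shown to 6 dp
step 0: p = 1.0000, q = -0.7500, dp/dtau = -1.0000, dq/dtau = 1.0000
step 1:
  k1: at (p, q) = (1.000000, -0.750000), (dp/dtau, dq/dtau) = (-1.000000, 1.000000); Gamma_ppp = 0.246154, Gamma_ppq = 0.000000, Gamma_pqq = -0.287179, Gamma_qpp = 0.000000, Gamma_qpq = 0.857143, Gamma_qqq = 0.000000; k1 = (-1.000000, 1.000000, 0.041026, 1.714286)
  k2: at (p, q) = (0.925000, -0.675000), (dp/dtau, dq/dtau) = (-0.996923, 1.128571); Gamma_ppp = 0.236082, Gamma_ppq = 0.000000, Gamma_pqq = -0.258387, Gamma_qpp = 0.000000, Gamma_qpq = 0.845151, Gamma_qqq = 0.000000; k2 = (-0.996923, 1.128571, 0.094469, 1.901757)
  k3: at (p, q) = (0.925231, -0.665357), (dp/dtau, dq/dtau) = (-0.992915, 1.142632); Gamma_ppp = 0.236115, Gamma_ppq = 0.000000, Gamma_pqq = -0.258474, Gamma_qpp = 0.000000, Gamma_qpq = 0.845197, Gamma_qqq = 0.000000; k3 = (-0.992915, 1.142632, 0.104684, 1.917812)
  k4: at (p, q) = (0.851063, -0.578605), (dp/dtau, dq/dtau) = (-0.984297, 1.287672); Gamma_ppp = 0.224744, Gamma_ppq = 0.000000, Gamma_pqq = -0.231221, Gamma_qpp = 0.000000, Gamma_qpq = 0.827222, Gamma_qqq = 0.000000; k4 = (-0.984297, 1.287672, 0.165646, 2.096928)
  Y <- Y + (h/6)(k1 + 2k2 + 2k3 + k4): p = 0.8509, q = -0.5792, dp/dtau = -0.9849, dq/dtau = 1.2863
step 2:
  k1: at (p, q) = (0.850901, -0.579248), (dp/dtau, dq/dtau) = (-0.984876, 1.286259); Gamma_ppp = 0.224718, Gamma_ppq = 0.000000, Gamma_pqq = -0.231163, Gamma_qpp = 0.000000, Gamma_qpq = 0.827175, Gamma_qqq = 0.000000; k1 = (-0.984876, 1.286259, 0.164479, 2.095739)
  k2: at (p, q) = (0.777035, -0.482779), (dp/dtau, dq/dtau) = (-0.972540, 1.443439); Gamma_ppp = 0.211941, Gamma_ppq = 0.000000, Gamma_pqq = -0.205277, Gamma_qpp = 0.000000, Gamma_qpq = 0.802259, Gamma_qqq = 0.000000; k2 = (-0.972540, 1.443439, 0.227237, 2.252426)
  k3: at (p, q) = (0.777960, -0.470990), (dp/dtau, dq/dtau) = (-0.967833, 1.455191); Gamma_ppp = 0.212110, Gamma_ppq = 0.000000, Gamma_pqq = -0.205593, Gamma_qpp = 0.000000, Gamma_qpq = 0.802618, Gamma_qqq = 0.000000; k3 = (-0.967833, 1.455191, 0.236677, 2.260786)
  k4: at (p, q) = (0.705726, -0.360969), (dp/dtau, dq/dtau) = (-0.949374, 1.625377); Gamma_ppp = 0.198207, Gamma_ppq = 0.000000, Gamma_pqq = -0.181496, Gamma_qpp = 0.000000, Gamma_qpq = 0.770703, Gamma_qqq = 0.000000; k4 = (-0.949374, 1.625377, 0.300840, 2.378528)
  Y <- Y + (h/6)(k1 + 2k2 + 2k3 + k4): p = 0.7055, q = -0.3615, dp/dtau = -0.9500, dq/dtau = 1.6238
step 3:
  k1: at (p, q) = (0.705526, -0.361526), (dp/dtau, dq/dtau) = (-0.950047, 1.623776); Gamma_ppp = 0.198167, Gamma_ppq = 0.000000, Gamma_pqq = -0.181431, Gamma_qpp = 0.000000, Gamma_qpq = 0.770603, Gamma_qqq = 0.000000; k1 = (-0.950047, 1.623776, 0.299508, 2.377563)
  k2: at (p, q) = (0.634272, -0.239742), (dp/dtau, dq/dtau) = (-0.927584, 1.802093); Gamma_ppp = 0.183062, Gamma_ppq = 0.000000, Gamma_pqq = -0.158864, Gamma_qpp = 0.000000, Gamma_qpq = 0.730882, Gamma_qqq = 0.000000; k2 = (-0.927584, 1.802093, 0.358409, 2.443475)
  k3: at (p, q) = (0.635957, -0.226369), (dp/dtau, dq/dtau) = (-0.923166, 1.807037); Gamma_ppp = 0.183435, Gamma_ppq = 0.000000, Gamma_pqq = -0.159384, Gamma_qpp = 0.000000, Gamma_qpq = 0.731921, Gamma_qqq = 0.000000; k3 = (-0.923166, 1.807037, 0.364120, 2.441975)
  k4: at (p, q) = (0.567051, -0.090470), (dp/dtau, dq/dtau) = (-0.895429, 1.990072); Gamma_ppp = 0.167566, Gamma_ppq = 0.000000, Gamma_pqq = -0.138651, Gamma_qpp = 0.000000, Gamma_qpq = 0.685308, Gamma_qqq = 0.000000; k4 = (-0.895429, 1.990072, 0.414758, 2.442392)
  Y <- Y + (h/6)(k1 + 2k2 + 2k3 + k4): p = 0.5669, q = -0.0907, dp/dtau = -0.8961, dq/dtau = 1.9885
step 4:
  k1: at (p, q) = (0.566851, -0.090723), (dp/dtau, dq/dtau) = (-0.896064, 1.988547); Gamma_ppp = 0.167518, Gamma_ppq = 0.000000, Gamma_pqq = -0.138592, Gamma_qpp = 0.000000, Gamma_qpq = 0.685160, Gamma_qqq = 0.000000; k1 = (-0.896064, 1.988547, 0.413533, 2.441726)
  k2: at (p, q) = (0.499647, 0.058418), (dp/dtau, dq/dtau) = (-0.865049, 2.171677); Gamma_ppp = 0.150853, Gamma_ppq = 0.000000, Gamma_pqq = -0.119398, Gamma_qpp = 0.000000, Gamma_qpq = 0.631273, Gamma_qqq = 0.000000; k2 = (-0.865049, 2.171677, 0.450220, 2.371829)
  k3: at (p, q) = (0.501973, 0.072153), (dp/dtau, dq/dtau) = (-0.862297, 2.166435); Gamma_ppp = 0.151449, Gamma_ppq = 0.000000, Gamma_pqq = -0.120046, Gamma_qpp = 0.000000, Gamma_qpq = 0.633280, Gamma_qqq = 0.000000; k3 = (-0.862297, 2.166435, 0.450820, 2.366075)
  k4: at (p, q) = (0.437507, 0.234242), (dp/dtau, dq/dtau) = (-0.828441, 2.343459); Gamma_ppp = 0.134456, Gamma_ppq = 0.000000, Gamma_pqq = -0.102505, Gamma_qpp = 0.000000, Gamma_qpq = 0.573875, Gamma_qqq = 0.000000; k4 = (-0.828441, 2.343459, 0.470660, 2.228262)
  Y <- Y + (h/6)(k1 + 2k2 + 2k3 + k4): p = 0.4374, q = 0.2345, dp/dtau = -0.8289, dq/dtau = 2.3422

Answer: p = 0.4374, q = 0.2345, dp/dtau = -0.8289, dq/dtau = 2.3422


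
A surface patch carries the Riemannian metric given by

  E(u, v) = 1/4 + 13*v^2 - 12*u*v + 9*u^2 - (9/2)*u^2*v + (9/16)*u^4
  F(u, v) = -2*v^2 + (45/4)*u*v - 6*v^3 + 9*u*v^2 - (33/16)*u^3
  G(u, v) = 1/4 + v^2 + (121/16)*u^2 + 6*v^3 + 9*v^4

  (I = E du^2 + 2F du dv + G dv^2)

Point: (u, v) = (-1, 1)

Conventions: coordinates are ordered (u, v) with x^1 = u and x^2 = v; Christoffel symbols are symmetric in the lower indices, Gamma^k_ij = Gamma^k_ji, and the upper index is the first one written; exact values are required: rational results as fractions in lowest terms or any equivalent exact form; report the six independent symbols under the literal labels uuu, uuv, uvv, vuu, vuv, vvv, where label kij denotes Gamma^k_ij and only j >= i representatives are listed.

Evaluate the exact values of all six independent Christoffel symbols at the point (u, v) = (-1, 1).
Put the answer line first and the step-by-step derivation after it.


Answer: Gamma_uuu = -88883/9224, Gamma_uuv = 51409/9224, Gamma_uvv = -78607/9224, Gamma_vuu = -98789/9224, Gamma_vuv = 53607/9224, Gamma_vvv = -75601/9224

E = 485/16, F = -419/16, G = 381/16 at the point
E_u = -93/4, E_v = 67/2, F_u = 225/16, F_v = -205/4, G_u = -121/8, G_v = 56
EG - F^2 = 1153/32;  g^inv = (32/1153) * [[381/16, 419/16], [419/16, 485/16]]
first-kind symbols [ij,l] = (1/2)(d_i g_jl + d_j g_il - d_l g_ij): [uu,u] = E_u/2 = -93/8, [uu,v] = F_u - E_v/2 = -43/16, [uv,u] = E_v/2 = 67/4, [uv,v] = G_u/2 = -121/16, [vv,u] = F_v - G_u/2 = -699/16, [vv,v] = G_v/2 = 28
Gamma^u_ij = (G*[ij,u] - F*[ij,v])/(EG - F^2), Gamma^v_ij = (E*[ij,v] - F*[ij,u])/(EG - F^2)
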